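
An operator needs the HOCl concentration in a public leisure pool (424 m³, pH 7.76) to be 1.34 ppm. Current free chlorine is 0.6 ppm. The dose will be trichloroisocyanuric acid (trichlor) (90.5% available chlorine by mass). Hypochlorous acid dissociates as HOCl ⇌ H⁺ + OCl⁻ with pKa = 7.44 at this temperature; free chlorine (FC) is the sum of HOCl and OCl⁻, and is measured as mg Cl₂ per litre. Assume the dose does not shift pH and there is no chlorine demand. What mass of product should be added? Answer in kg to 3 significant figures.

Volume: 424 m³ = 424,000 L.
[OCl⁻]/[HOCl] = 10^(pH − pKa) = 10^(7.76 − 7.44) = 2.089; fraction as HOCl = 1/(1 + 2.089) = 0.3237.
Free chlorine required for 1.34 ppm HOCl: 1.34 / 0.3237 = 4.14 ppm.
FC to add: 4.14 − 0.6 = 3.54 mg/L as Cl₂.
Cl₂ equivalent: 3.54 mg/L × 424,000 L = 1501 g.
Product at 90.5% available Cl: 1501 / 0.905 = 1658 g.

1.66 kg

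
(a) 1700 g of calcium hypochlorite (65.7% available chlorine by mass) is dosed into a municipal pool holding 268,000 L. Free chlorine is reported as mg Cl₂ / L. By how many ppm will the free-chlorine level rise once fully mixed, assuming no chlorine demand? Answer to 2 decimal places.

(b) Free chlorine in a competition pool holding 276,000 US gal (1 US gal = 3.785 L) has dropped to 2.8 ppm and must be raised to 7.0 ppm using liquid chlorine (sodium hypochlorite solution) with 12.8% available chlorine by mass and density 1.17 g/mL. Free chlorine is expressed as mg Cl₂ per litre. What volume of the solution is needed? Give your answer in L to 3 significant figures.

(a) Available chlorine delivered: 1700 g × 0.657 = 1117 g as Cl₂.
(a) Concentration rise: 1117 g / 268,000 L = 4.168 mg/L = 4.17 ppm.

(b) Volume: 276,000 US gal × 3.785 L/gal = 1,044,660 L.
(b) Chlorine deficit: 7.0 − 2.8 = 4.2 ppm = 4.2 mg/L as Cl₂.
(b) Cl₂ equivalent needed: 4.2 mg/L × 1,044,660 L = 4,388,000 mg = 4388 g.
(b) Product at 12.8% available chlorine: 4388 / 0.128 = 34,280 g.
(b) Volume at density 1.17 g/mL: 34,280 g ÷ 1.17 g/mL = 29,300 mL.

(a) 4.17 ppm; (b) 29.3 L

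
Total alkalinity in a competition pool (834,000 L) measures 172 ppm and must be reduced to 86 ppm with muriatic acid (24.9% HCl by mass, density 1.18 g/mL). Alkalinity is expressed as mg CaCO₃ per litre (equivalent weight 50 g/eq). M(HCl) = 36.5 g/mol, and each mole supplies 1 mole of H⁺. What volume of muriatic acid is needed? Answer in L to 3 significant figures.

178 L

Alkalinity to neutralize: (172 − 86) = 86 mg/L as CaCO₃ × 834,000 L = 71,720 g as CaCO₃.
Equivalents of H⁺ required: 71,720 ÷ 50 g/eq = 1434 eq = 1434 mol HCl.
Mass of HCl: 1434 × 36.5 = 52,360 g.
Mass of 24.9% solution: 52,360 / 0.249 = 210,300 g.
Volume: 210,300 g ÷ 1.18 g/mL = 178,200 mL.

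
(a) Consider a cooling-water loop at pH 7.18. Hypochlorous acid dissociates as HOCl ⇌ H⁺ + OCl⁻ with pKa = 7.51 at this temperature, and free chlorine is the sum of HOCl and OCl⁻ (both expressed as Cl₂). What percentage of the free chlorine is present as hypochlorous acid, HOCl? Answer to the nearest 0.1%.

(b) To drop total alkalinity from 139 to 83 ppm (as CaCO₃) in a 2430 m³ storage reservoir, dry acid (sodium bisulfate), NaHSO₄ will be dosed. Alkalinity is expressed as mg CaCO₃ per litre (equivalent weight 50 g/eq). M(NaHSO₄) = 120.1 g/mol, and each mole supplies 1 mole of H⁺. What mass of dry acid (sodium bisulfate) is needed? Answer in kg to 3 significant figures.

(a) 68.1%; (b) 327 kg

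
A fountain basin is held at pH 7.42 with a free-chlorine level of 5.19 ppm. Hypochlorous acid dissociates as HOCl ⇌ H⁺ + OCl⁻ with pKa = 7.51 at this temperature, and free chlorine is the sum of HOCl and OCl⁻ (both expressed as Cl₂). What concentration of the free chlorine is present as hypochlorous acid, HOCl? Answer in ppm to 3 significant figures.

[OCl⁻]/[HOCl] = 10^(pH − pKa) = 10^(7.42 − 7.51) = 10^-0.09 = 0.8128.
Fraction as HOCl = 1 / (1 + 0.8128) = 0.5516.
HOCl = 0.5516 × 5.19 ppm = 2.863 ppm.

2.86 ppm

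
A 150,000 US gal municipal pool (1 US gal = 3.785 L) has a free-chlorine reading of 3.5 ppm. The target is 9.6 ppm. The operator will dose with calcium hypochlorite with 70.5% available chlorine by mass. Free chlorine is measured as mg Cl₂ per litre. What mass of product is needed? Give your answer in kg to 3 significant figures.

Volume: 150,000 US gal × 3.785 L/gal = 567,750 L.
Chlorine deficit: 9.6 − 3.5 = 6.1 ppm = 6.1 mg/L as Cl₂.
Cl₂ equivalent needed: 6.1 mg/L × 567,750 L = 3,463,000 mg = 3463 g.
Product at 70.5% available chlorine: 3463 / 0.705 = 4912 g.

4.91 kg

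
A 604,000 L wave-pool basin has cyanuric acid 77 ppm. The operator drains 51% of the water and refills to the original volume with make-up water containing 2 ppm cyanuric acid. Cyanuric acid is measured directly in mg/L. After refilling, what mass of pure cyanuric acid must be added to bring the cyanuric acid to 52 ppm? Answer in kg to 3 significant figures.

8.00 kg

After draining 51% and refilling: 77 × 0.49 + 2 × 0.51 = 38.75 ppm.
Deficit to target: 52 − 38.75 = 13.25 mg/L.
Mass: 13.25 mg/L × 604,000 L = 8003 g cyanuric acid.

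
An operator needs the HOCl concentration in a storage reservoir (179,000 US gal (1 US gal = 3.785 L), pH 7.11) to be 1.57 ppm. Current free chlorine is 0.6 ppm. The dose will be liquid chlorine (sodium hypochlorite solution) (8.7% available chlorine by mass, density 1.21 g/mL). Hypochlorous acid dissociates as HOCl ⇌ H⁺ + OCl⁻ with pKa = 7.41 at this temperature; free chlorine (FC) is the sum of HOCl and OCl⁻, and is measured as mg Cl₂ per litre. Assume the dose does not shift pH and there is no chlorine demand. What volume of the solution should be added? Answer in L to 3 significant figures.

Volume: 179,000 US gal × 3.785 L/gal = 677,515 L.
[OCl⁻]/[HOCl] = 10^(pH − pKa) = 10^(7.11 − 7.41) = 0.5012; fraction as HOCl = 1/(1 + 0.5012) = 0.6661.
Free chlorine required for 1.57 ppm HOCl: 1.57 / 0.6661 = 2.357 ppm.
FC to add: 2.357 − 0.6 = 1.757 mg/L as Cl₂.
Cl₂ equivalent: 1.757 mg/L × 677,515 L = 1190 g.
Product at 8.7% available Cl: 1190 / 0.087 = 13,680 g.
Volume: 13,680 g ÷ 1.21 g/mL = 11,310 mL.

11.3 L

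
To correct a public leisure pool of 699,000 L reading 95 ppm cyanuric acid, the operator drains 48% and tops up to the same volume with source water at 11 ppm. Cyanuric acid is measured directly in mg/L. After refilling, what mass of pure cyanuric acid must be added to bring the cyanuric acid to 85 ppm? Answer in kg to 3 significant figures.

21.2 kg

After draining 48% and refilling: 95 × 0.52 + 11 × 0.48 = 54.68 ppm.
Deficit to target: 85 − 54.68 = 30.32 mg/L.
Mass: 30.32 mg/L × 699,000 L = 21,190 g cyanuric acid.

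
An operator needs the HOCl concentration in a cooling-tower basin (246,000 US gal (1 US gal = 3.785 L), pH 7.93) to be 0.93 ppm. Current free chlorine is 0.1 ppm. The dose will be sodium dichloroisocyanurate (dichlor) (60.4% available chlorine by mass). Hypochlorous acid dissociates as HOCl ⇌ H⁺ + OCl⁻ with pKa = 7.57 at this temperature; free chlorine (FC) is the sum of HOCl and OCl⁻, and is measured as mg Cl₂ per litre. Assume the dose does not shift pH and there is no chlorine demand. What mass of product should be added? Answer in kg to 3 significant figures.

Volume: 246,000 US gal × 3.785 L/gal = 931,110 L.
[OCl⁻]/[HOCl] = 10^(pH − pKa) = 10^(7.93 − 7.57) = 2.291; fraction as HOCl = 1/(1 + 2.291) = 0.3039.
Free chlorine required for 0.93 ppm HOCl: 0.93 / 0.3039 = 3.061 ppm.
FC to add: 3.061 − 0.1 = 2.961 mg/L as Cl₂.
Cl₂ equivalent: 2.961 mg/L × 931,110 L = 2757 g.
Product at 60.4% available Cl: 2757 / 0.604 = 4564 g.

4.56 kg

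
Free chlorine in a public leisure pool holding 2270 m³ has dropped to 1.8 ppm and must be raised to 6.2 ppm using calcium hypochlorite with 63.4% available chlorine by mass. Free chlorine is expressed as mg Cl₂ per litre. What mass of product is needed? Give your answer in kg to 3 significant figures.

Volume: 2270 m³ = 2,270,000 L.
Chlorine deficit: 6.2 − 1.8 = 4.4 ppm = 4.4 mg/L as Cl₂.
Cl₂ equivalent needed: 4.4 mg/L × 2,270,000 L = 9,988,000 mg = 9988 g.
Product at 63.4% available chlorine: 9988 / 0.634 = 15,750 g.

15.8 kg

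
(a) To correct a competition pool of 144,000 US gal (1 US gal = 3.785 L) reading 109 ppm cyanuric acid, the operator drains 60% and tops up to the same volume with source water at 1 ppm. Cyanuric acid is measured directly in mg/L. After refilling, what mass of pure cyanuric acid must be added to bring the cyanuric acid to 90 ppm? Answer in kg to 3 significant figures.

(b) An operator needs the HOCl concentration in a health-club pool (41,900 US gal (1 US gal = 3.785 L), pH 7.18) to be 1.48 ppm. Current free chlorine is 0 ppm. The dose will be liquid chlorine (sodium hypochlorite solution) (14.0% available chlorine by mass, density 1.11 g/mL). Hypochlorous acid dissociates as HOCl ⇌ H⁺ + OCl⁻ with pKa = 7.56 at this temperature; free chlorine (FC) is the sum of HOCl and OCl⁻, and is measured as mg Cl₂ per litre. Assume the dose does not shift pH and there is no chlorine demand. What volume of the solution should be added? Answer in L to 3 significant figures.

(a) 25.0 kg; (b) 2.14 L

(a) Volume: 144,000 US gal × 3.785 L/gal = 545,040 L.
(a) After draining 60% and refilling: 109 × 0.40 + 1 × 0.60 = 44.2 ppm.
(a) Deficit to target: 90 − 44.2 = 45.8 mg/L.
(a) Mass: 45.8 mg/L × 545,040 L = 24,960 g cyanuric acid.

(b) Volume: 41,900 US gal × 3.785 L/gal = 158,592 L.
(b) [OCl⁻]/[HOCl] = 10^(pH − pKa) = 10^(7.18 − 7.56) = 0.4169; fraction as HOCl = 1/(1 + 0.4169) = 0.7058.
(b) Free chlorine required for 1.48 ppm HOCl: 1.48 / 0.7058 = 2.097 ppm.
(b) FC to add: 2.097 − 0 = 2.097 mg/L as Cl₂.
(b) Cl₂ equivalent: 2.097 mg/L × 158,592 L = 332.6 g.
(b) Product at 14.0% available Cl: 332.6 / 0.14 = 2375 g.
(b) Volume: 2375 g ÷ 1.11 g/mL = 2140 mL.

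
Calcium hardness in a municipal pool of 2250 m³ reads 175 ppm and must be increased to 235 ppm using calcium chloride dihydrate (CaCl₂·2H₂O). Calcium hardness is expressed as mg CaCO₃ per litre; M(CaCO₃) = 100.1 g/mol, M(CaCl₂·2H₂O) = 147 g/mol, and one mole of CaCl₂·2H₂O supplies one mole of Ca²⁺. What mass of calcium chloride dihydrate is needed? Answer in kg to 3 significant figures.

198 kg

Volume: 2250 m³ = 2,250,000 L.
Hardness to add: (235 − 175) = 60 mg/L as CaCO₃ × 2,250,000 L = 135,000 g as CaCO₃.
Moles of Ca²⁺ (1 mol Ca²⁺ ≡ 1 mol CaCO₃): 135,000 / 100.1 g/mol = 1349 mol.
Mass of CaCl₂·2H₂O: 1349 × 147 = 198,300 g.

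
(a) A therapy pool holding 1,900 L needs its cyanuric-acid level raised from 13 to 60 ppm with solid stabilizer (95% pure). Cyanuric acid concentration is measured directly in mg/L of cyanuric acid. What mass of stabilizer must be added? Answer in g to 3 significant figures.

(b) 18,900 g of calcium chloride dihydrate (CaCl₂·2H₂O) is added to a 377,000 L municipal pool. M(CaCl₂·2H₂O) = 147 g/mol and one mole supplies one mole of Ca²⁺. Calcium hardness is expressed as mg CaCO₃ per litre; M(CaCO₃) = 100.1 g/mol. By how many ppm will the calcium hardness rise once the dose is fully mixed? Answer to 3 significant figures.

(a) CYA to add: (60 − 13) = 47 mg/L × 1,900 L = 89.3 g cyanuric acid.
(a) At 95% purity: 89.3 / 0.95 = 94 g product.

(b) Moles of Ca²⁺: 18,900 g ÷ 147 g/mol = 128.6 mol.
(b) As CaCO₃: 128.6 mol × 100.1 g/mol = 12,870 g.
(b) Rise: 12,870 g / 377,000 L × 1000 = 34.14 mg/L.

(a) 94.0 g; (b) 34.1 ppm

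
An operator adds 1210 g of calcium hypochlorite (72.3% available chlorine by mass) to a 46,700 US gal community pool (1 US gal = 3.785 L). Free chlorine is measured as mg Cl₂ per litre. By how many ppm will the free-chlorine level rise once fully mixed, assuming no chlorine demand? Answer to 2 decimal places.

4.95 ppm

Volume: 46,700 US gal × 3.785 L/gal = 176,760 L.
Available chlorine delivered: 1210 g × 0.723 = 874.8 g as Cl₂.
Concentration rise: 874.8 g / 176,760 L = 4.949 mg/L = 4.95 ppm.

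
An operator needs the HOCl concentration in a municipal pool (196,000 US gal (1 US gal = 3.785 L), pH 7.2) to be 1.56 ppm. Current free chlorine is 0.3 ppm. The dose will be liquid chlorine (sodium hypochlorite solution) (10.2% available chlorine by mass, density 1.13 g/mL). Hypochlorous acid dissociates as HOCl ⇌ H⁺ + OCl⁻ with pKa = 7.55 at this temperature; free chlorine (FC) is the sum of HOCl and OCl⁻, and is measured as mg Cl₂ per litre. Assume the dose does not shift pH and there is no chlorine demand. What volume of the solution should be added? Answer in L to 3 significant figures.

12.6 L

Volume: 196,000 US gal × 3.785 L/gal = 741,860 L.
[OCl⁻]/[HOCl] = 10^(pH − pKa) = 10^(7.2 − 7.55) = 0.4467; fraction as HOCl = 1/(1 + 0.4467) = 0.6912.
Free chlorine required for 1.56 ppm HOCl: 1.56 / 0.6912 = 2.257 ppm.
FC to add: 2.257 − 0.3 = 1.957 mg/L as Cl₂.
Cl₂ equivalent: 1.957 mg/L × 741,860 L = 1452 g.
Product at 10.2% available Cl: 1452 / 0.102 = 14,230 g.
Volume: 14,230 g ÷ 1.13 g/mL = 12,590 mL.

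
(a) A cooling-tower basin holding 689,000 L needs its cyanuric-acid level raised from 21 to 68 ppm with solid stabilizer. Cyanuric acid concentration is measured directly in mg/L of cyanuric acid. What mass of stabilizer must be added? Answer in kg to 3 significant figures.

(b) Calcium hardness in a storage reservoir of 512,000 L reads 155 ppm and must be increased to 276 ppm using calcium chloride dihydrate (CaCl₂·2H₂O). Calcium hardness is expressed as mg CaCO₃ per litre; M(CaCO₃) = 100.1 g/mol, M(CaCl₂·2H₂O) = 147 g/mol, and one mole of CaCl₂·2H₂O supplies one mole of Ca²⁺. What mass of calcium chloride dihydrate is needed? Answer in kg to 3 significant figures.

(a) CYA to add: (68 − 21) = 47 mg/L × 689,000 L = 32,380 g cyanuric acid.

(b) Hardness to add: (276 − 155) = 121 mg/L as CaCO₃ × 512,000 L = 61,950 g as CaCO₃.
(b) Moles of Ca²⁺ (1 mol Ca²⁺ ≡ 1 mol CaCO₃): 61,950 / 100.1 g/mol = 618.9 mol.
(b) Mass of CaCl₂·2H₂O: 618.9 × 147 = 90,980 g.

(a) 32.4 kg; (b) 91.0 kg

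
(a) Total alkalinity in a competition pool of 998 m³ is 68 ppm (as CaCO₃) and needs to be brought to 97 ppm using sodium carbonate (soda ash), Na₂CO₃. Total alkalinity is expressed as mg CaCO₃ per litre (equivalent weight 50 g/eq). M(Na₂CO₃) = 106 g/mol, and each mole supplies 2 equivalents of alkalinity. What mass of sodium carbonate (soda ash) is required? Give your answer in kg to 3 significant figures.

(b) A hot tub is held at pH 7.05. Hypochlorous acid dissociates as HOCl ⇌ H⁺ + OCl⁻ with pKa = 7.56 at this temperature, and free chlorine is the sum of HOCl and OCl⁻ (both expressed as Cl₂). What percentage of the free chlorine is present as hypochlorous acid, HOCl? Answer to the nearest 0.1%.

(a) 30.7 kg; (b) 76.4%

(a) Volume: 998 m³ = 998,000 L.
(a) Alkalinity to add: (97 − 68) = 29 mg/L as CaCO₃ × 998,000 L = 28,940 g as CaCO₃.
(a) Equivalents: 28,940 g ÷ 50 g/eq = 578.8 eq.
(a) Each mole of Na₂CO₃ supplies 2 eq, so 578.8 / 2 = 289.4 mol.
(a) Mass: 289.4 mol × 106 g/mol = 30,680 g.

(b) [OCl⁻]/[HOCl] = 10^(pH − pKa) = 10^(7.05 − 7.56) = 10^-0.51 = 0.309.
(b) Fraction as HOCl = 1 / (1 + 0.309) = 0.7639.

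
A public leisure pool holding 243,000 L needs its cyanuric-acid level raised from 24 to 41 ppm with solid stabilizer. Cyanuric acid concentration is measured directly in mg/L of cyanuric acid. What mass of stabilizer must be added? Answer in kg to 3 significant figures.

4.13 kg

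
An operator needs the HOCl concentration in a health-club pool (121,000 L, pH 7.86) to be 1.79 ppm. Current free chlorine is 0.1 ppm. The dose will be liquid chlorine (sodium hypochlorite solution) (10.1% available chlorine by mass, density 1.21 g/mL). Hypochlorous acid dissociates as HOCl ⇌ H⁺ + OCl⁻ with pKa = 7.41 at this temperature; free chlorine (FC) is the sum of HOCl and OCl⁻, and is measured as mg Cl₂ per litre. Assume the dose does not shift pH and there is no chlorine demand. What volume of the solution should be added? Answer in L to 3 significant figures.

6.67 L

[OCl⁻]/[HOCl] = 10^(pH − pKa) = 10^(7.86 − 7.41) = 2.818; fraction as HOCl = 1/(1 + 2.818) = 0.2619.
Free chlorine required for 1.79 ppm HOCl: 1.79 / 0.2619 = 6.835 ppm.
FC to add: 6.835 − 0.1 = 6.735 mg/L as Cl₂.
Cl₂ equivalent: 6.735 mg/L × 121,000 L = 814.9 g.
Product at 10.1% available Cl: 814.9 / 0.101 = 8069 g.
Volume: 8069 g ÷ 1.21 g/mL = 6668 mL.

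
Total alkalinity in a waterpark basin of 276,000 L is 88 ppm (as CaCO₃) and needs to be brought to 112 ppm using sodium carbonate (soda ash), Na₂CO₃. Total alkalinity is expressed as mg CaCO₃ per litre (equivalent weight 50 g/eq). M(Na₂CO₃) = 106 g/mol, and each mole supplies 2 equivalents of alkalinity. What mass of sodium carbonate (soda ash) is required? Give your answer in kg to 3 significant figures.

7.02 kg

Alkalinity to add: (112 − 88) = 24 mg/L as CaCO₃ × 276,000 L = 6624 g as CaCO₃.
Equivalents: 6624 g ÷ 50 g/eq = 132.5 eq.
Each mole of Na₂CO₃ supplies 2 eq, so 132.5 / 2 = 66.24 mol.
Mass: 66.24 mol × 106 g/mol = 7021 g.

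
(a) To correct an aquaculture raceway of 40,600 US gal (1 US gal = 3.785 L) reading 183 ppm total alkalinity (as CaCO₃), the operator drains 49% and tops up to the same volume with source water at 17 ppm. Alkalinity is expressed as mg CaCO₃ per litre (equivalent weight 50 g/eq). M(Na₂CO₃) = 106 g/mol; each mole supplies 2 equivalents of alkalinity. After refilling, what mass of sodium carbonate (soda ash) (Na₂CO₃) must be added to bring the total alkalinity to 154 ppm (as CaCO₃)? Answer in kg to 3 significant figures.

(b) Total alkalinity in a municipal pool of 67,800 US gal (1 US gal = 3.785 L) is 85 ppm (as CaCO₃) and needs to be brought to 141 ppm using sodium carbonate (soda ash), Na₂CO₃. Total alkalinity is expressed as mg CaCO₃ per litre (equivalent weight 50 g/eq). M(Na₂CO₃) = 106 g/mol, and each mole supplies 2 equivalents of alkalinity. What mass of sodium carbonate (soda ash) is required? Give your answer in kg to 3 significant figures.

(a) Volume: 40,600 US gal × 3.785 L/gal = 153,671 L.
(a) After draining 49% and refilling: 183 × 0.51 + 17 × 0.49 = 101.66 ppm.
(a) Deficit to target: 154 − 101.66 = 52.34 mg/L.
(a) As CaCO₃: 52.34 mg/L × 153,671 L = 8043 g; ÷ 50 g/eq ÷ 2 = 80.43 mol Na₂CO₃.
(a) Mass: 80.43 × 106 = 8526 g.

(b) Volume: 67,800 US gal × 3.785 L/gal = 256,623 L.
(b) Alkalinity to add: (141 − 85) = 56 mg/L as CaCO₃ × 256,623 L = 14,370 g as CaCO₃.
(b) Equivalents: 14,370 g ÷ 50 g/eq = 287.4 eq.
(b) Each mole of Na₂CO₃ supplies 2 eq, so 287.4 / 2 = 143.7 mol.
(b) Mass: 143.7 mol × 106 g/mol = 15,230 g.

(a) 8.53 kg; (b) 15.2 kg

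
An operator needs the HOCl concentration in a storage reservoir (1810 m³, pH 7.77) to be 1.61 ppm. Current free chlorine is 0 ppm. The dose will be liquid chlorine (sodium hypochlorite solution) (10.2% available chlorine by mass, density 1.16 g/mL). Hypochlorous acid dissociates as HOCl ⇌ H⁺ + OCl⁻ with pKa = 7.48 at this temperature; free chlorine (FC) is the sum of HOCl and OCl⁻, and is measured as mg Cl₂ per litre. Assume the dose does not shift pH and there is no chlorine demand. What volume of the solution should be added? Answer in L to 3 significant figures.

72.7 L

Volume: 1810 m³ = 1,810,000 L.
[OCl⁻]/[HOCl] = 10^(pH − pKa) = 10^(7.77 − 7.48) = 1.95; fraction as HOCl = 1/(1 + 1.95) = 0.339.
Free chlorine required for 1.61 ppm HOCl: 1.61 / 0.339 = 4.749 ppm.
FC to add: 4.749 − 0 = 4.749 mg/L as Cl₂.
Cl₂ equivalent: 4.749 mg/L × 1,810,000 L = 8596 g.
Product at 10.2% available Cl: 8596 / 0.102 = 84,280 g.
Volume: 84,280 g ÷ 1.16 g/mL = 72,650 mL.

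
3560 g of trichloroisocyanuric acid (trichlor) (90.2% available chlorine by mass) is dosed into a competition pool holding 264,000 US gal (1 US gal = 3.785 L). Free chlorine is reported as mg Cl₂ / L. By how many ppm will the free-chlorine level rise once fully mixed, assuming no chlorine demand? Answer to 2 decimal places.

3.21 ppm

Volume: 264,000 US gal × 3.785 L/gal = 999,240 L.
Available chlorine delivered: 3560 g × 0.902 = 3211 g as Cl₂.
Concentration rise: 3211 g / 999,240 L = 3.214 mg/L = 3.21 ppm.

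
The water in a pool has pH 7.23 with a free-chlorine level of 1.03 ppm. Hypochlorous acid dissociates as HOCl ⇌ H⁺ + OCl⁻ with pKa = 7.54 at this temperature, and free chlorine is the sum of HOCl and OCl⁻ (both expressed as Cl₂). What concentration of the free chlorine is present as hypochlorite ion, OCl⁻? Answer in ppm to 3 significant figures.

[OCl⁻]/[HOCl] = 10^(pH − pKa) = 10^(7.23 − 7.54) = 10^-0.31 = 0.4898.
Fraction as HOCl = 1 / (1 + 0.4898) = 0.6712.
OCl⁻ = (1 − 0.6712) × 1.03 ppm = 0.3386 ppm.

0.339 ppm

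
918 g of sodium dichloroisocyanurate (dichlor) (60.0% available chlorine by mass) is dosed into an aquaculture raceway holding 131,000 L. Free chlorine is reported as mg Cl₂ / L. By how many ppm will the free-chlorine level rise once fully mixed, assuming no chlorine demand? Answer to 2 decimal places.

4.20 ppm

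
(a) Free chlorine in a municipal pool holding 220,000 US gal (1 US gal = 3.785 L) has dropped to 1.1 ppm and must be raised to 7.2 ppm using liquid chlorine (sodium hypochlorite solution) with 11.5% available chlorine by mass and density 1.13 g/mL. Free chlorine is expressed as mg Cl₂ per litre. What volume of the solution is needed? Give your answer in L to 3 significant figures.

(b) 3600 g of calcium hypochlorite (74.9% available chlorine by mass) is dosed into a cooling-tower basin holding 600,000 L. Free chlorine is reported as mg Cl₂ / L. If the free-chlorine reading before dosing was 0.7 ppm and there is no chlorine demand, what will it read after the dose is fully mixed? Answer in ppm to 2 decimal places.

(a) 39.1 L; (b) 5.19 ppm

(a) Volume: 220,000 US gal × 3.785 L/gal = 832,700 L.
(a) Chlorine deficit: 7.2 − 1.1 = 6.1 ppm = 6.1 mg/L as Cl₂.
(a) Cl₂ equivalent needed: 6.1 mg/L × 832,700 L = 5,079,000 mg = 5079 g.
(a) Product at 11.5% available chlorine: 5079 / 0.115 = 44,170 g.
(a) Volume at density 1.13 g/mL: 44,170 g ÷ 1.13 g/mL = 39,090 mL.

(b) Available chlorine delivered: 3600 g × 0.749 = 2696 g as Cl₂.
(b) Concentration rise: 2696 g / 600,000 L = 4.494 mg/L = 4.49 ppm.
(b) Final FC: 0.7 + 4.49 = 5.19 ppm.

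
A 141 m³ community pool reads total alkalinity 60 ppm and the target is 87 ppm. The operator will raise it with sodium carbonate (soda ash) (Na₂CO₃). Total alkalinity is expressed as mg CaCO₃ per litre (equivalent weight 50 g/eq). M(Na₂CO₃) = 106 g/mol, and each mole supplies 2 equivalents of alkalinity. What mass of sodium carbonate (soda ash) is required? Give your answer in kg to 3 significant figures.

4.04 kg

Volume: 141 m³ = 141,000 L.
Alkalinity to add: (87 − 60) = 27 mg/L as CaCO₃ × 141,000 L = 3807 g as CaCO₃.
Equivalents: 3807 g ÷ 50 g/eq = 76.14 eq.
Each mole of Na₂CO₃ supplies 2 eq, so 76.14 / 2 = 38.07 mol.
Mass: 38.07 mol × 106 g/mol = 4035 g.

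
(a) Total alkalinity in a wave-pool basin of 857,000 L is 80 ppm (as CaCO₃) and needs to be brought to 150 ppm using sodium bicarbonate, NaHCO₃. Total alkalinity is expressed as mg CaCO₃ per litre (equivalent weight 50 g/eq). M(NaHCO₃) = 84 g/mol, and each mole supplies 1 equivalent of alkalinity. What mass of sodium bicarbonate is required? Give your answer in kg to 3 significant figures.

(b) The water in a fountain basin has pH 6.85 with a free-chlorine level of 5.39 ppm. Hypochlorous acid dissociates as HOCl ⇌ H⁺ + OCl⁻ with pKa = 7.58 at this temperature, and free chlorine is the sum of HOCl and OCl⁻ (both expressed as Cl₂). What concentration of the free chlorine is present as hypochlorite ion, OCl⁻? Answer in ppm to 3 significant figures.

(a) 101 kg; (b) 0.846 ppm

(a) Alkalinity to add: (150 − 80) = 70 mg/L as CaCO₃ × 857,000 L = 59,990 g as CaCO₃.
(a) Equivalents: 59,990 g ÷ 50 g/eq = 1200 eq.
(a) NaHCO₃ supplies 1 eq per mole → 1200 mol.
(a) Mass: 1200 mol × 84 g/mol = 100,800 g.

(b) [OCl⁻]/[HOCl] = 10^(pH − pKa) = 10^(6.85 − 7.58) = 10^-0.73 = 0.1862.
(b) Fraction as HOCl = 1 / (1 + 0.1862) = 0.843.
(b) OCl⁻ = (1 − 0.843) × 5.39 ppm = 0.8461 ppm.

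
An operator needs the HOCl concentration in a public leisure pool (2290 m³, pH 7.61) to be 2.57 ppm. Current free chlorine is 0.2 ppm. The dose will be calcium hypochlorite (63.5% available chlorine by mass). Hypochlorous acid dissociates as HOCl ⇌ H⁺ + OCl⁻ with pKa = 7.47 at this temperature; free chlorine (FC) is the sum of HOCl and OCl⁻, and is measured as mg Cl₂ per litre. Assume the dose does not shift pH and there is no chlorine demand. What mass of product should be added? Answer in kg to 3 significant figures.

Volume: 2290 m³ = 2,290,000 L.
[OCl⁻]/[HOCl] = 10^(pH − pKa) = 10^(7.61 − 7.47) = 1.38; fraction as HOCl = 1/(1 + 1.38) = 0.4201.
Free chlorine required for 2.57 ppm HOCl: 2.57 / 0.4201 = 6.118 ppm.
FC to add: 6.118 − 0.2 = 5.918 mg/L as Cl₂.
Cl₂ equivalent: 5.918 mg/L × 2,290,000 L = 13,550 g.
Product at 63.5% available Cl: 13,550 / 0.635 = 21,340 g.

21.3 kg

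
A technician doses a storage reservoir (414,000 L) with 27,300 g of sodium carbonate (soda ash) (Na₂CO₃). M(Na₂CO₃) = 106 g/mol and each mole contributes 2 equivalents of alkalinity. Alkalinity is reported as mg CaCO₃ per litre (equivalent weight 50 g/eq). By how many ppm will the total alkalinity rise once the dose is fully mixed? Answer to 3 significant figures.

62.2 ppm

Moles of Na₂CO₃: 27,300 g ÷ 106 g/mol = 257.5 mol → 515.1 eq of alkalinity.
As CaCO₃: 515.1 eq × 50 g/eq = 25,750 g.
Rise: 25,750 g / 414,000 L × 1000 = 62.21 mg/L.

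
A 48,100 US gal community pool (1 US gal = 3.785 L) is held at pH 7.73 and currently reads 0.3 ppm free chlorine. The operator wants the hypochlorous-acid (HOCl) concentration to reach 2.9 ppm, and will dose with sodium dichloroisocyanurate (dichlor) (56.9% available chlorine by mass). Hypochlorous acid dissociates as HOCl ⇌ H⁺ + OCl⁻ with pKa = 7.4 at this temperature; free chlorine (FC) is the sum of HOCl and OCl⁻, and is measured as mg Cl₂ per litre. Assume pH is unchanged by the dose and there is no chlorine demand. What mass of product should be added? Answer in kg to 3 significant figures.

2.82 kg

Volume: 48,100 US gal × 3.785 L/gal = 182,058 L.
[OCl⁻]/[HOCl] = 10^(pH − pKa) = 10^(7.73 − 7.4) = 2.138; fraction as HOCl = 1/(1 + 2.138) = 0.3187.
Free chlorine required for 2.9 ppm HOCl: 2.9 / 0.3187 = 9.1 ppm.
FC to add: 9.1 − 0.3 = 8.8 mg/L as Cl₂.
Cl₂ equivalent: 8.8 mg/L × 182,058 L = 1602 g.
Product at 56.9% available Cl: 1602 / 0.569 = 2816 g.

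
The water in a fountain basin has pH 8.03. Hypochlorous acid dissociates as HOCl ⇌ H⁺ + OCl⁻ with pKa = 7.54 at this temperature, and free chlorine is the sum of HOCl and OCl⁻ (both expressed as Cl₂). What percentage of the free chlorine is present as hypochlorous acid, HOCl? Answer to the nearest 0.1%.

24.4%

[OCl⁻]/[HOCl] = 10^(pH − pKa) = 10^(8.03 − 7.54) = 10^0.49 = 3.09.
Fraction as HOCl = 1 / (1 + 3.09) = 0.2445.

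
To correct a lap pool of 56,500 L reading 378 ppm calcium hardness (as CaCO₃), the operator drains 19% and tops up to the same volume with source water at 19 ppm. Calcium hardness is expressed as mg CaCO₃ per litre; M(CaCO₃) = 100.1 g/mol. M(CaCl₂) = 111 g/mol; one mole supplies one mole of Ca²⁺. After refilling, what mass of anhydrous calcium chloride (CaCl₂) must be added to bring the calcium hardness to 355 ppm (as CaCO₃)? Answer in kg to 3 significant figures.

2.83 kg

After draining 19% and refilling: 378 × 0.81 + 19 × 0.19 = 309.79 ppm.
Deficit to target: 355 − 309.79 = 45.21 mg/L.
As CaCO₃: 45.21 mg/L × 56,500 L = 2554 g; ÷ 100.1 = 25.52 mol Ca²⁺.
Mass: 25.52 × 111 = 2833 g.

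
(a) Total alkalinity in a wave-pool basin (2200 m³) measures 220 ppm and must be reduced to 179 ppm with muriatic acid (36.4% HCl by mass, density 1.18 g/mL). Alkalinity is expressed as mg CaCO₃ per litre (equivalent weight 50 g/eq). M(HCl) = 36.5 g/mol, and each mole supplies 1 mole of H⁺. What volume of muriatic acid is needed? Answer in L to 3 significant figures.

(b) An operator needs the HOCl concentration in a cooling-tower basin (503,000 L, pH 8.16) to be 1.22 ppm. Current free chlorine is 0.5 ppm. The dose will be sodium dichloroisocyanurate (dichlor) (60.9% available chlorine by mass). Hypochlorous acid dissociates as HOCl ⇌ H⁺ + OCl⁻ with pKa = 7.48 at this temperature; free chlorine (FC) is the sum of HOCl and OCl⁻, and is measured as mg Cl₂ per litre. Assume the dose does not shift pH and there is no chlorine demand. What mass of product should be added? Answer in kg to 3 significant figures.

(a) 153 L; (b) 5.42 kg

(a) Volume: 2200 m³ = 2,200,000 L.
(a) Alkalinity to neutralize: (220 − 179) = 41 mg/L as CaCO₃ × 2,200,000 L = 90,200 g as CaCO₃.
(a) Equivalents of H⁺ required: 90,200 ÷ 50 g/eq = 1804 eq = 1804 mol HCl.
(a) Mass of HCl: 1804 × 36.5 = 65,850 g.
(a) Mass of 36.4% solution: 65,850 / 0.364 = 180,900 g.
(a) Volume: 180,900 g ÷ 1.18 g/mL = 153,300 mL.

(b) [OCl⁻]/[HOCl] = 10^(pH − pKa) = 10^(8.16 − 7.48) = 4.786; fraction as HOCl = 1/(1 + 4.786) = 0.1728.
(b) Free chlorine required for 1.22 ppm HOCl: 1.22 / 0.1728 = 7.059 ppm.
(b) FC to add: 7.059 − 0.5 = 6.559 mg/L as Cl₂.
(b) Cl₂ equivalent: 6.559 mg/L × 503,000 L = 3299 g.
(b) Product at 60.9% available Cl: 3299 / 0.609 = 5418 g.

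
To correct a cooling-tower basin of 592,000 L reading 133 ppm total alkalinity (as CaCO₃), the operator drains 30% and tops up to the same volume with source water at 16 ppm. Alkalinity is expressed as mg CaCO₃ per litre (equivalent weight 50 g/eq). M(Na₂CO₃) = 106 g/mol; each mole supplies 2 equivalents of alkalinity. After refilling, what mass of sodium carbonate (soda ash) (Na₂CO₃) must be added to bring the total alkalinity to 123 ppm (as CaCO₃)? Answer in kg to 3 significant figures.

After draining 30% and refilling: 133 × 0.70 + 16 × 0.30 = 97.9 ppm.
Deficit to target: 123 − 97.9 = 25.1 mg/L.
As CaCO₃: 25.1 mg/L × 592,000 L = 14,860 g; ÷ 50 g/eq ÷ 2 = 148.6 mol Na₂CO₃.
Mass: 148.6 × 106 = 15,750 g.

15.8 kg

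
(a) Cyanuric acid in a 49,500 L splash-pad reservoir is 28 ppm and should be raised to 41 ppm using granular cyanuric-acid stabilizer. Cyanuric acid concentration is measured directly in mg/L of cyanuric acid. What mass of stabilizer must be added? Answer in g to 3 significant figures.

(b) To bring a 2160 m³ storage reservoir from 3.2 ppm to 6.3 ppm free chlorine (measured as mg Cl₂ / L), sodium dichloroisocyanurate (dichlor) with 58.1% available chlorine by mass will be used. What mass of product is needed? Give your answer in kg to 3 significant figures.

(a) 644 g; (b) 11.5 kg

(a) CYA to add: (41 − 28) = 13 mg/L × 49,500 L = 643.5 g cyanuric acid.

(b) Volume: 2160 m³ = 2,160,000 L.
(b) Chlorine deficit: 6.3 − 3.2 = 3.1 ppm = 3.1 mg/L as Cl₂.
(b) Cl₂ equivalent needed: 3.1 mg/L × 2,160,000 L = 6,696,000 mg = 6696 g.
(b) Product at 58.1% available chlorine: 6696 / 0.581 = 11,520 g.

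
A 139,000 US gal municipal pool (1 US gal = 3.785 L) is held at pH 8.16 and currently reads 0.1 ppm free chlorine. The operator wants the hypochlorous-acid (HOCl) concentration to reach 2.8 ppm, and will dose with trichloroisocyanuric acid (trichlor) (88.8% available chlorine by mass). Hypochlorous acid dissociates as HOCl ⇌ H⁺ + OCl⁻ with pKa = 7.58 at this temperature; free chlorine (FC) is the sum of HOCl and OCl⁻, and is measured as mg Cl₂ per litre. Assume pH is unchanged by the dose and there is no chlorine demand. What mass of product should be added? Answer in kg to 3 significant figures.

7.91 kg

Volume: 139,000 US gal × 3.785 L/gal = 526,115 L.
[OCl⁻]/[HOCl] = 10^(pH − pKa) = 10^(8.16 − 7.58) = 3.802; fraction as HOCl = 1/(1 + 3.802) = 0.2083.
Free chlorine required for 2.8 ppm HOCl: 2.8 / 0.2083 = 13.45 ppm.
FC to add: 13.45 − 0.1 = 13.35 mg/L as Cl₂.
Cl₂ equivalent: 13.35 mg/L × 526,115 L = 7021 g.
Product at 88.8% available Cl: 7021 / 0.888 = 7907 g.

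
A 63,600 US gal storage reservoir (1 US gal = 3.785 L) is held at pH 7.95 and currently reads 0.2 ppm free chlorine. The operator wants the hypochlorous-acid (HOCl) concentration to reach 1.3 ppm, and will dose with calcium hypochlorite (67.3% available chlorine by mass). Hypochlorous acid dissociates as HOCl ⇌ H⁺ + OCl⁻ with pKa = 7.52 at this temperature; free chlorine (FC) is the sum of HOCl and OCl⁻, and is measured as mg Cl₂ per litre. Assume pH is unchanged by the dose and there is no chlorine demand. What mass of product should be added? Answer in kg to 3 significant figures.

Volume: 63,600 US gal × 3.785 L/gal = 240,726 L.
[OCl⁻]/[HOCl] = 10^(pH − pKa) = 10^(7.95 − 7.52) = 2.692; fraction as HOCl = 1/(1 + 2.692) = 0.2709.
Free chlorine required for 1.3 ppm HOCl: 1.3 / 0.2709 = 4.799 ppm.
FC to add: 4.799 − 0.2 = 4.599 mg/L as Cl₂.
Cl₂ equivalent: 4.599 mg/L × 240,726 L = 1107 g.
Product at 67.3% available Cl: 1107 / 0.673 = 1645 g.

1.65 kg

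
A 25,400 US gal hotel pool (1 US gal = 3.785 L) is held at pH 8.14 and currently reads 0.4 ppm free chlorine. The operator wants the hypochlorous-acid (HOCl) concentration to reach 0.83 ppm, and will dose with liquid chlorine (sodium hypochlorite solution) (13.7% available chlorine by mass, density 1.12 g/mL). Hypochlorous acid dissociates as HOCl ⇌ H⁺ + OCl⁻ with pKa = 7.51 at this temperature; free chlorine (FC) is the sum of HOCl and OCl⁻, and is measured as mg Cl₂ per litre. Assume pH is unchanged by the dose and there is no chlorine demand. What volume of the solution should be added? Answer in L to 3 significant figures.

2.49 L

Volume: 25,400 US gal × 3.785 L/gal = 96,139 L.
[OCl⁻]/[HOCl] = 10^(pH − pKa) = 10^(8.14 − 7.51) = 4.266; fraction as HOCl = 1/(1 + 4.266) = 0.1899.
Free chlorine required for 0.83 ppm HOCl: 0.83 / 0.1899 = 4.371 ppm.
FC to add: 4.371 − 0.4 = 3.971 mg/L as Cl₂.
Cl₂ equivalent: 3.971 mg/L × 96,139 L = 381.7 g.
Product at 13.7% available Cl: 381.7 / 0.137 = 2786 g.
Volume: 2786 g ÷ 1.12 g/mL = 2488 mL.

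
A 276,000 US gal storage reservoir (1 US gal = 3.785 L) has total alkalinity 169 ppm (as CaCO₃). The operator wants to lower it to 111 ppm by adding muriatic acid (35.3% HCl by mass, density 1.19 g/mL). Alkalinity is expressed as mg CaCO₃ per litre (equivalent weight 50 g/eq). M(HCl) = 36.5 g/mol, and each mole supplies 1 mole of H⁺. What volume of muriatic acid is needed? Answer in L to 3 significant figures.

Volume: 276,000 US gal × 3.785 L/gal = 1,044,660 L.
Alkalinity to neutralize: (169 − 111) = 58 mg/L as CaCO₃ × 1,044,660 L = 60,590 g as CaCO₃.
Equivalents of H⁺ required: 60,590 ÷ 50 g/eq = 1212 eq = 1212 mol HCl.
Mass of HCl: 1212 × 36.5 = 44,230 g.
Mass of 35.3% solution: 44,230 / 0.353 = 125,300 g.
Volume: 125,300 g ÷ 1.19 g/mL = 105,300 mL.

105 L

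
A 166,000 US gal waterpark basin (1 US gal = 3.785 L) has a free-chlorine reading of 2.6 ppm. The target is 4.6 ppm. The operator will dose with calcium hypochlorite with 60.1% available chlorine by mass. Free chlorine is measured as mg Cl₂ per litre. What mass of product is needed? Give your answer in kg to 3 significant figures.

Volume: 166,000 US gal × 3.785 L/gal = 628,310 L.
Chlorine deficit: 4.6 − 2.6 = 2 ppm = 2 mg/L as Cl₂.
Cl₂ equivalent needed: 2 mg/L × 628,310 L = 1,257,000 mg = 1257 g.
Product at 60.1% available chlorine: 1257 / 0.601 = 2091 g.

2.09 kg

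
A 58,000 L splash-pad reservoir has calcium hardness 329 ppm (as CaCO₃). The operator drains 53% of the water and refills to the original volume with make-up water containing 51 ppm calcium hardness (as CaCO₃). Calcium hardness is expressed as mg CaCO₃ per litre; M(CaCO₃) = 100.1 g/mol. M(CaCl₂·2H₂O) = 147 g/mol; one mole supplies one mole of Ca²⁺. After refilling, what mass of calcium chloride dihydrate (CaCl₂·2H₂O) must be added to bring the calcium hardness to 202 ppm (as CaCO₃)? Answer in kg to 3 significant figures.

1.73 kg

After draining 53% and refilling: 329 × 0.47 + 51 × 0.53 = 181.66 ppm.
Deficit to target: 202 − 181.66 = 20.34 mg/L.
As CaCO₃: 20.34 mg/L × 58,000 L = 1180 g; ÷ 100.1 = 11.79 mol Ca²⁺.
Mass: 11.79 × 147 = 1732 g.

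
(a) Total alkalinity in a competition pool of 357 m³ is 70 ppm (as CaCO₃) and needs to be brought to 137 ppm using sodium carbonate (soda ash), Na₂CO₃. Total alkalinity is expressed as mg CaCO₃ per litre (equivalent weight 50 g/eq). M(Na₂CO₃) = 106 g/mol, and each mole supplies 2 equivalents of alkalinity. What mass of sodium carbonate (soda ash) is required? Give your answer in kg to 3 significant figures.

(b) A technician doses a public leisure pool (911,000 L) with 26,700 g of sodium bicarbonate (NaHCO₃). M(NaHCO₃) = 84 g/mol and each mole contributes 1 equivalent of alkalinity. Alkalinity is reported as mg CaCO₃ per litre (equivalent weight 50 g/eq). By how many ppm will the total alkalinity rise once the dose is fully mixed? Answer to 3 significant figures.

(a) Volume: 357 m³ = 357,000 L.
(a) Alkalinity to add: (137 − 70) = 67 mg/L as CaCO₃ × 357,000 L = 23,920 g as CaCO₃.
(a) Equivalents: 23,920 g ÷ 50 g/eq = 478.4 eq.
(a) Each mole of Na₂CO₃ supplies 2 eq, so 478.4 / 2 = 239.2 mol.
(a) Mass: 239.2 mol × 106 g/mol = 25,350 g.

(b) Moles of NaHCO₃: 26,700 g ÷ 84 g/mol = 317.9 mol → 317.9 eq of alkalinity.
(b) As CaCO₃: 317.9 eq × 50 g/eq = 15,890 g.
(b) Rise: 15,890 g / 911,000 L × 1000 = 17.45 mg/L.

(a) 25.4 kg; (b) 17.4 ppm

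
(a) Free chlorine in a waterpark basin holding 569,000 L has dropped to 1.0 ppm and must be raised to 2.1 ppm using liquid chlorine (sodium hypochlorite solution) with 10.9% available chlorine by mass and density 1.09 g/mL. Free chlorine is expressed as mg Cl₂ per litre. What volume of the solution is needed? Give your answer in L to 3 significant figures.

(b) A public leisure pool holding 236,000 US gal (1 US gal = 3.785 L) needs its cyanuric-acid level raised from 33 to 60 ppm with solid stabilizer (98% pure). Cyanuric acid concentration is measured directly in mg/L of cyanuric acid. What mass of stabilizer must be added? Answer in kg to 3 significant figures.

(a) 5.27 L; (b) 24.6 kg

(a) Chlorine deficit: 2.1 − 1.0 = 1.1 ppm = 1.1 mg/L as Cl₂.
(a) Cl₂ equivalent needed: 1.1 mg/L × 569,000 L = 625,900 mg = 625.9 g.
(a) Product at 10.9% available chlorine: 625.9 / 0.109 = 5742 g.
(a) Volume at density 1.09 g/mL: 5742 g ÷ 1.09 g/mL = 5268 mL.

(b) Volume: 236,000 US gal × 3.785 L/gal = 893,260 L.
(b) CYA to add: (60 − 33) = 27 mg/L × 893,260 L = 24,120 g cyanuric acid.
(b) At 98% purity: 24,120 / 0.98 = 24,610 g product.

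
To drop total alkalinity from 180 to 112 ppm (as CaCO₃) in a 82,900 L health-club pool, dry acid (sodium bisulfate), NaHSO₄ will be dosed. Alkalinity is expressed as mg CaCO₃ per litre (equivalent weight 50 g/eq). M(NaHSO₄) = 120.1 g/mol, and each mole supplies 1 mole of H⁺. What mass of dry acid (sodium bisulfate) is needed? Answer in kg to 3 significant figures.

Alkalinity to neutralize: (180 − 112) = 68 mg/L as CaCO₃ × 82,900 L = 5637 g as CaCO₃.
Equivalents of H⁺ required: 5637 ÷ 50 g/eq = 112.7 eq = 112.7 mol NaHSO₄.
Mass of NaHSO₄: 112.7 × 120.1 = 13,540 g.

13.5 kg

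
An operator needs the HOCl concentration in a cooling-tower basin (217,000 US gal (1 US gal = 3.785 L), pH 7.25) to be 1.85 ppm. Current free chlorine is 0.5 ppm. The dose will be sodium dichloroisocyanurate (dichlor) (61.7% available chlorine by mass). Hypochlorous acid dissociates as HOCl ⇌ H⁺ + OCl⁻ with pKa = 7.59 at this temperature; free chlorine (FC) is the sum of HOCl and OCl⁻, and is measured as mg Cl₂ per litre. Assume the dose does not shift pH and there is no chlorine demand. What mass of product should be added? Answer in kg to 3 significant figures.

2.92 kg

Volume: 217,000 US gal × 3.785 L/gal = 821,345 L.
[OCl⁻]/[HOCl] = 10^(pH − pKa) = 10^(7.25 − 7.59) = 0.4571; fraction as HOCl = 1/(1 + 0.4571) = 0.6863.
Free chlorine required for 1.85 ppm HOCl: 1.85 / 0.6863 = 2.696 ppm.
FC to add: 2.696 − 0.5 = 2.196 mg/L as Cl₂.
Cl₂ equivalent: 2.196 mg/L × 821,345 L = 1803 g.
Product at 61.7% available Cl: 1803 / 0.617 = 2923 g.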